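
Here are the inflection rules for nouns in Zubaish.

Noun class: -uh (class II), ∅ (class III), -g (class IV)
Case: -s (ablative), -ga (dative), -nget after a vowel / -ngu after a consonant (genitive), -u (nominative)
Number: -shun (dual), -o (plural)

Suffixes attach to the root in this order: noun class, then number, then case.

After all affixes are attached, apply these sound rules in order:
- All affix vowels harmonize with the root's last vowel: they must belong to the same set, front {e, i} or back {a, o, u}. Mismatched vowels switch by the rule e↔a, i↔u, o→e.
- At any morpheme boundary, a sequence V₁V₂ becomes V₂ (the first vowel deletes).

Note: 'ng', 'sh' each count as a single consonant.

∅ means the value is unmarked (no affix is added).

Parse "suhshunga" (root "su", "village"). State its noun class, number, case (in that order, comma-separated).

class II, dual, dative

Segment: su-uh-shun-ga.
noun class: -uh → class II.
number: -shun → dual.
case: -ga → dative.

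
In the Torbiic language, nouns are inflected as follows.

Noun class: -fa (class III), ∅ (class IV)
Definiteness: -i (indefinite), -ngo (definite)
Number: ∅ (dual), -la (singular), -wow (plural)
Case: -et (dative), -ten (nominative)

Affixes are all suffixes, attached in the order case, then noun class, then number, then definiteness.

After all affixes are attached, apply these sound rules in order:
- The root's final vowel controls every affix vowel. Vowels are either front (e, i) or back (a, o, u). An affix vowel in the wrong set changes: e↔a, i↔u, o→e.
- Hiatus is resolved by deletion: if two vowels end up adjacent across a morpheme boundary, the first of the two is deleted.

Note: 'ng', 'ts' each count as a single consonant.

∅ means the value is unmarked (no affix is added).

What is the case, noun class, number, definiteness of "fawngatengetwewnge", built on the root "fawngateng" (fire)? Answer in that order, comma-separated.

Segment: fawngateng-et-wow-ngo.
case: -et → dative.
noun class: ∅ → class IV.
number: -wow → plural.
definiteness: -ngo → definite.

dative, class IV, plural, definite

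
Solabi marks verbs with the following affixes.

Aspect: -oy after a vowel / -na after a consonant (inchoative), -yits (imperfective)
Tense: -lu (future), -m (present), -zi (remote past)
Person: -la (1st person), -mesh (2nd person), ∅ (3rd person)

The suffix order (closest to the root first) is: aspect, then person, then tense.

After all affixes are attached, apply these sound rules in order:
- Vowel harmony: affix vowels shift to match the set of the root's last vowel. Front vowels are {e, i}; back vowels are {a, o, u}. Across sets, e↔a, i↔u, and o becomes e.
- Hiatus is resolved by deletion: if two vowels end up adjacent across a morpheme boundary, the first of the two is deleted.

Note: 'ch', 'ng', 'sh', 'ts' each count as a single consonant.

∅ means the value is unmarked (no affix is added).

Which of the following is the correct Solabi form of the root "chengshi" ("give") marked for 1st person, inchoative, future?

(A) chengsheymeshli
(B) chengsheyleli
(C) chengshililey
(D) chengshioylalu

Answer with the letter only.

B

Attach aspect inchoative -oy (after vowel 'i') → chengshioy.
Attach person 1st person -la → chengshioyla.
Attach tense future -lu → chengshioylalu.
Apply vowel harmony: chengshioylalu → chengshieyleli.
Apply vowel deletion: chengshieyleli → chengsheyleli.
So the correct form is chengsheyleli, option (B).
(A) chengsheymeshli is wrong: it uses 2nd person instead of 1st person for person.
(C) chengshililey is wrong: it has the affixes in the wrong order.
(D) chengshioylalu is wrong: it fails to apply the sound rule(s).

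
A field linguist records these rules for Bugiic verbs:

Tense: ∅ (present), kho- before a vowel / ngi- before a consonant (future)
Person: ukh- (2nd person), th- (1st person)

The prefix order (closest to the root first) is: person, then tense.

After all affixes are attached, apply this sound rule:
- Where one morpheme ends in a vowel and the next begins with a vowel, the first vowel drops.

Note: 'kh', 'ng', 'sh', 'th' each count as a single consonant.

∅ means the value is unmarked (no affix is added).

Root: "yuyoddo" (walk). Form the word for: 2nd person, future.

khukhyuyoddo

Attach person 2nd person ukh- → ukhyuyoddo.
Attach tense future kho- (before vowel 'u') → khoukhyuyoddo.
Apply vowel deletion: khoukhyuyoddo → khukhyuyoddo.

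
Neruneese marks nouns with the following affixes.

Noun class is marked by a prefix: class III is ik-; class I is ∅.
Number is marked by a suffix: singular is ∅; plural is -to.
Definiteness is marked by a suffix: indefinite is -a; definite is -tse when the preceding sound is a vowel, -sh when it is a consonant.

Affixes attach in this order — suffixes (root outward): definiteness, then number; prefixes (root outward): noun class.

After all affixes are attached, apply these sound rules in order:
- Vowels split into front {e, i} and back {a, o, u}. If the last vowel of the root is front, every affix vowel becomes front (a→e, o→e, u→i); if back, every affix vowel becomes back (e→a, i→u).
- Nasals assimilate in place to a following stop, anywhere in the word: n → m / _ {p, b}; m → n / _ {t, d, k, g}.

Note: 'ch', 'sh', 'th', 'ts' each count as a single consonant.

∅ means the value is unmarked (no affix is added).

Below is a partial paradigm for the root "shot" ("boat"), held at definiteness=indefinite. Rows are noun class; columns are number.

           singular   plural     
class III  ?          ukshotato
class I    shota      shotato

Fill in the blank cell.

ukshota

Attach definiteness indefinite -a → shota.
Attach noun class class III ik- → ikshota.
number = singular: zero marking, form stays ikshota.
Apply vowel harmony: ikshota → ukshota.
Nasal assimilation: no change.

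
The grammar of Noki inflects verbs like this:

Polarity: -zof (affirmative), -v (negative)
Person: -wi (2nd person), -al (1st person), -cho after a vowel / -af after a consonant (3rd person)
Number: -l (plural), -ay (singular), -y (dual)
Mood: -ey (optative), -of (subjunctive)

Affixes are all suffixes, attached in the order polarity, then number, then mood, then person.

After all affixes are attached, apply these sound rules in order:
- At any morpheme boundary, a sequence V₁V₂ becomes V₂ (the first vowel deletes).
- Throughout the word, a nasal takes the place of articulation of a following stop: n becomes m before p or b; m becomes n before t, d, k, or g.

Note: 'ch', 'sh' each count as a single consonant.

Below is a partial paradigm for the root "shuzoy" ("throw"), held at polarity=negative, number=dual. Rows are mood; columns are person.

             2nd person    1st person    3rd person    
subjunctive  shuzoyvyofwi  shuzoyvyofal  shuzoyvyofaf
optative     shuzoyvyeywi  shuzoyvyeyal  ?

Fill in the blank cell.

Attach polarity negative -v → shuzoyv.
Attach number dual -y → shuzoyvy.
Attach mood optative -ey → shuzoyvyey.
Attach person 3rd person -af (after consonant 'y') → shuzoyvyeyaf.
Vowel deletion: no change.
Nasal assimilation: no change.

shuzoyvyeyaf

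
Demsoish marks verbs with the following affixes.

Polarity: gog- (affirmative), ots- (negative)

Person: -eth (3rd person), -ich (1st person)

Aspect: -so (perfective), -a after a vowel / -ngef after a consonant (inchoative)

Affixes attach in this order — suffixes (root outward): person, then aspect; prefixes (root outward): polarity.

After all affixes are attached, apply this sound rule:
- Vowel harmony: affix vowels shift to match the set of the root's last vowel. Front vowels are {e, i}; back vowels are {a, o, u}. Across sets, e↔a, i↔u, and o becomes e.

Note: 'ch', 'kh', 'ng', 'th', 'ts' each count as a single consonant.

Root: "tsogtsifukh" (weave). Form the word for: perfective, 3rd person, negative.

Attach polarity negative ots- → otstsogtsifukh.
Attach person 3rd person -eth → otstsogtsifukheth.
Attach aspect perfective -so → otstsogtsifukhethso.
Apply vowel harmony: otstsogtsifukhethso → otstsogtsifukhathso.

otstsogtsifukhathso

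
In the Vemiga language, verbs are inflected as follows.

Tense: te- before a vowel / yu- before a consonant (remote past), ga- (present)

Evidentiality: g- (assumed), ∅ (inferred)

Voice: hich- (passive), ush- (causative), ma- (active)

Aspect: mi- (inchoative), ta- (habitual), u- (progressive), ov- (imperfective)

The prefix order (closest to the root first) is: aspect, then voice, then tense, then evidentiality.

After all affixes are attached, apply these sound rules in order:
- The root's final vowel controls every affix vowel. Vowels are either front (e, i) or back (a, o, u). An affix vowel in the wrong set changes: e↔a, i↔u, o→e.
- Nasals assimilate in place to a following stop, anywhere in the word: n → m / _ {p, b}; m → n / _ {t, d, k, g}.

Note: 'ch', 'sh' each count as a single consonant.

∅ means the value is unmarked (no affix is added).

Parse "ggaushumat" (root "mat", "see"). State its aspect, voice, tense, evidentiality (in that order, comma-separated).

progressive, causative, present, assumed

Segment: g-ga-ush-u-mat.
aspect: u- → progressive.
voice: ush- → causative.
tense: ga- → present.
evidentiality: g- → assumed.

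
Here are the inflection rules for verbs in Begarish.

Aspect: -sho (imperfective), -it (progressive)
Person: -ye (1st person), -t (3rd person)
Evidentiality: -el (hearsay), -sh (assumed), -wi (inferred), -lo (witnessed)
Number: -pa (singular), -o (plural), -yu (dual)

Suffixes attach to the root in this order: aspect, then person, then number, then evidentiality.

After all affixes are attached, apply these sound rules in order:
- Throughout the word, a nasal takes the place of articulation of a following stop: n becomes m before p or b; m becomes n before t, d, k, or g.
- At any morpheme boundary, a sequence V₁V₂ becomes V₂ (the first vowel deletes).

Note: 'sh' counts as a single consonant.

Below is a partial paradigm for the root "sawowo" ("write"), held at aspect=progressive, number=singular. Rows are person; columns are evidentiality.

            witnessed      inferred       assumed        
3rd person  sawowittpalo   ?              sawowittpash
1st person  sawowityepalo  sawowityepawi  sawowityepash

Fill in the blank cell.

Attach aspect progressive -it → sawowoit.
Attach person 3rd person -t → sawowoitt.
Attach number singular -pa → sawowoittpa.
Attach evidentiality inferred -wi → sawowoittpawi.
Nasal assimilation: no change.
Apply vowel deletion: sawowoittpawi → sawowittpawi.

sawowittpawi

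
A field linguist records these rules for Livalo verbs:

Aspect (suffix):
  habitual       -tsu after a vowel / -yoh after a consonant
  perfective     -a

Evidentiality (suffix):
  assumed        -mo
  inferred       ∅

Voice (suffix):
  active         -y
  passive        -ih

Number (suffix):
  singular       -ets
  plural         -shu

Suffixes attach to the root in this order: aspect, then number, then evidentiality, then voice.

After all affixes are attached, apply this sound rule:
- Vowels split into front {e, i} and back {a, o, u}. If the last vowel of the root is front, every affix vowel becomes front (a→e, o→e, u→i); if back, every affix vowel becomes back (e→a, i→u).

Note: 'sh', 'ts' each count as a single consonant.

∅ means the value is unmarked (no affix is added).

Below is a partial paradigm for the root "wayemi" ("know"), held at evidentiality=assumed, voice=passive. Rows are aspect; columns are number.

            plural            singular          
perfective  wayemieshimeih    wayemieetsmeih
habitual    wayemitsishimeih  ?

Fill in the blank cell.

wayemitsietsmeih

Attach aspect habitual -tsu (after vowel 'i') → wayemitsu.
Attach number singular -ets → wayemitsuets.
Attach evidentiality assumed -mo → wayemitsuetsmo.
Attach voice passive -ih → wayemitsuetsmoih.
Apply vowel harmony: wayemitsuetsmoih → wayemitsietsmeih.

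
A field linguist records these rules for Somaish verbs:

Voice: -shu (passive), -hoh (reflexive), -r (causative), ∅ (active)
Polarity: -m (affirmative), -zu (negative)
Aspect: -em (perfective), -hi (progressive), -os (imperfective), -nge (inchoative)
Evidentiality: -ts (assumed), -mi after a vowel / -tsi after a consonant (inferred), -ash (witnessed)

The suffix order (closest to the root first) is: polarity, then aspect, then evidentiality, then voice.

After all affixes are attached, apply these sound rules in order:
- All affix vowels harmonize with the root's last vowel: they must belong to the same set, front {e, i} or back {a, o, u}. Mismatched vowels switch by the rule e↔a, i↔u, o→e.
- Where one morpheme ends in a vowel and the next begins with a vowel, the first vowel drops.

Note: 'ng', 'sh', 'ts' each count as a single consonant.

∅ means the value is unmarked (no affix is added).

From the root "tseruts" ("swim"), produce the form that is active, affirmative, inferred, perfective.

tserutsmamtsu

Attach polarity affirmative -m → tserutsm.
Attach aspect perfective -em → tserutsmem.
Attach evidentiality inferred -tsi (after consonant 'm') → tserutsmemtsi.
voice = active: zero marking, form stays tserutsmemtsi.
Apply vowel harmony: tserutsmemtsi → tserutsmamtsu.
Vowel deletion: no change.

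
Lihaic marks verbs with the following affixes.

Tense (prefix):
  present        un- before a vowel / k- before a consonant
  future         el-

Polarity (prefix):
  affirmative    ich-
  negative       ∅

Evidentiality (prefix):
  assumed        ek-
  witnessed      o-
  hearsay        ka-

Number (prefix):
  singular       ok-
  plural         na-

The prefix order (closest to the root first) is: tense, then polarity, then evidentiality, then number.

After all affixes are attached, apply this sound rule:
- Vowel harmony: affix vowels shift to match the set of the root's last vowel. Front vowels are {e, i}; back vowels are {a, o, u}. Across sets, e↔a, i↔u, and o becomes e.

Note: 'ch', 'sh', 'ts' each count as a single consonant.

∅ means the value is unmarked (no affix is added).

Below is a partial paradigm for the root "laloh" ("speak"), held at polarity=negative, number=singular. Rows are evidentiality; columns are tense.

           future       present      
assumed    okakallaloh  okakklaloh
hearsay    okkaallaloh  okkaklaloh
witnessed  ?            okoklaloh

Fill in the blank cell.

okoallaloh

Attach tense future el- → ellaloh.
polarity = negative: zero marking, form stays ellaloh.
Attach evidentiality witnessed o- → oellaloh.
Attach number singular ok- → okoellaloh.
Apply vowel harmony: okoellaloh → okoallaloh.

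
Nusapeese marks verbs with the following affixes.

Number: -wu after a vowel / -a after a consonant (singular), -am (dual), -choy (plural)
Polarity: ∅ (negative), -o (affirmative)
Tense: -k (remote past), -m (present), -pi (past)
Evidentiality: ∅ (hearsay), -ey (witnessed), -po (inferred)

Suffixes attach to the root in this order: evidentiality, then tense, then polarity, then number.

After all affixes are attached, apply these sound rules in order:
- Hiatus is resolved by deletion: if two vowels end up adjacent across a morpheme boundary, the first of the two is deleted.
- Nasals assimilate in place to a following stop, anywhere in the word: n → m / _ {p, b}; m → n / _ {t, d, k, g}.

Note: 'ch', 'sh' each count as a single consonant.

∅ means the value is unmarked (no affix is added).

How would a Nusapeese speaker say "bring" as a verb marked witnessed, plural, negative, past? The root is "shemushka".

Attach evidentiality witnessed -ey → shemushkaey.
Attach tense past -pi → shemushkaeypi.
polarity = negative: zero marking, form stays shemushkaeypi.
Attach number plural -choy → shemushkaeypichoy.
Apply vowel deletion: shemushkaeypichoy → shemushkeypichoy.
Nasal assimilation: no change.

shemushkeypichoy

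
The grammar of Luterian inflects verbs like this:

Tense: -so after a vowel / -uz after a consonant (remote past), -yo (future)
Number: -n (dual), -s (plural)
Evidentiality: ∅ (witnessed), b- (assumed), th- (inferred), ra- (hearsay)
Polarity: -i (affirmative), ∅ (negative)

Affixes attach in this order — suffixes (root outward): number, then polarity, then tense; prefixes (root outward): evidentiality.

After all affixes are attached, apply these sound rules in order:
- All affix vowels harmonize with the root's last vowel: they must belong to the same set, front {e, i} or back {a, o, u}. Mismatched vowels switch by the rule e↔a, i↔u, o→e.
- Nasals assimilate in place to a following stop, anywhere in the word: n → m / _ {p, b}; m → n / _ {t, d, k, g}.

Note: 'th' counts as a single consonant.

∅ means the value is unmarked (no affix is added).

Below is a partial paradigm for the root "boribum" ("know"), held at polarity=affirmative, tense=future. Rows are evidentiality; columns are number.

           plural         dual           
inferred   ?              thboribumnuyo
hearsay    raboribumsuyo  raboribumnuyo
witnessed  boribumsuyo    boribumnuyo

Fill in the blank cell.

thboribumsuyo

Attach number plural -s → boribums.
Attach polarity affirmative -i → boribumsi.
Attach evidentiality inferred th- → thboribumsi.
Attach tense future -yo → thboribumsiyo.
Apply vowel harmony: thboribumsiyo → thboribumsuyo.
Nasal assimilation: no change.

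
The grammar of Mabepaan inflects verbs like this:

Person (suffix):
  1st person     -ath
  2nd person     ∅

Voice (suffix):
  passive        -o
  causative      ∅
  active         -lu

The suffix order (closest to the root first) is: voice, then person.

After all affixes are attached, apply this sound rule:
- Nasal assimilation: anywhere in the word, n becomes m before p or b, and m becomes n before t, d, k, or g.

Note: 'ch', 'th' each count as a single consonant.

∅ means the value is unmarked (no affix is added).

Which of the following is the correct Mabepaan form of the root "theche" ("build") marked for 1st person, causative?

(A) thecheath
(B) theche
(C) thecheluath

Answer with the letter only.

A

voice = causative: zero marking, form stays theche.
Attach person 1st person -ath → thecheath.
Nasal assimilation: no change.
So the correct form is thecheath, option (A).
(C) thecheluath is wrong: it uses active instead of causative for voice.
(B) theche is wrong: it uses 2nd person instead of 1st person for person.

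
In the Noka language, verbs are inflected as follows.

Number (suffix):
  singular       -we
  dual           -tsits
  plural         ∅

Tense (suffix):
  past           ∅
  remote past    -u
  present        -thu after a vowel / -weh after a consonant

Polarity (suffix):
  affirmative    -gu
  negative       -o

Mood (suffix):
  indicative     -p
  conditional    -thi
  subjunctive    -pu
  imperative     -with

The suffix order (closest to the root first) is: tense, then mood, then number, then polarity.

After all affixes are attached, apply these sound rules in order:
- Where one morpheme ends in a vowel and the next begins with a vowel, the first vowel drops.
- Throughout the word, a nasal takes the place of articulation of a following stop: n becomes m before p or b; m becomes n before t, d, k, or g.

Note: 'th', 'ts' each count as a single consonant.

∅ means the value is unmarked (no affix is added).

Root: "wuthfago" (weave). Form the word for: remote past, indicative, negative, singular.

Attach tense remote past -u → wuthfagou.
Attach mood indicative -p → wuthfagoup.
Attach number singular -we → wuthfagoupwe.
Attach polarity negative -o → wuthfagoupweo.
Apply vowel deletion: wuthfagoupweo → wuthfagupwo.
Nasal assimilation: no change.

wuthfagupwo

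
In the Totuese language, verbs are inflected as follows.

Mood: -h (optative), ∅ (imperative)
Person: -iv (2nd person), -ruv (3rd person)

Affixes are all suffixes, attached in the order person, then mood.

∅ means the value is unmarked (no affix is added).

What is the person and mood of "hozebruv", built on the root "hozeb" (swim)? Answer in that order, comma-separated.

Segment: hozeb-ruv.
person: -ruv → 3rd person.
mood: ∅ → imperative.

3rd person, imperative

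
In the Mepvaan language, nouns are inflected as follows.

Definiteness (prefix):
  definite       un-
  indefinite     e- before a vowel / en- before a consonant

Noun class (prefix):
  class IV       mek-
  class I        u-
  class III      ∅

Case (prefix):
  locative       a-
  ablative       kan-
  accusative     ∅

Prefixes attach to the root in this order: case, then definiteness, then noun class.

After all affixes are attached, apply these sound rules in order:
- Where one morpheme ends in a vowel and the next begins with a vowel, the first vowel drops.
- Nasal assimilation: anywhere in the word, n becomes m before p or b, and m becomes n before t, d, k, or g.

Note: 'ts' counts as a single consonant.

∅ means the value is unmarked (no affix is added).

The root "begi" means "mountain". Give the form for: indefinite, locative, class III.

Attach case locative a- → abegi.
Attach definiteness indefinite e- (before vowel 'a') → eabegi.
noun class = class III: zero marking, form stays eabegi.
Apply vowel deletion: eabegi → abegi.
Nasal assimilation: no change.

abegi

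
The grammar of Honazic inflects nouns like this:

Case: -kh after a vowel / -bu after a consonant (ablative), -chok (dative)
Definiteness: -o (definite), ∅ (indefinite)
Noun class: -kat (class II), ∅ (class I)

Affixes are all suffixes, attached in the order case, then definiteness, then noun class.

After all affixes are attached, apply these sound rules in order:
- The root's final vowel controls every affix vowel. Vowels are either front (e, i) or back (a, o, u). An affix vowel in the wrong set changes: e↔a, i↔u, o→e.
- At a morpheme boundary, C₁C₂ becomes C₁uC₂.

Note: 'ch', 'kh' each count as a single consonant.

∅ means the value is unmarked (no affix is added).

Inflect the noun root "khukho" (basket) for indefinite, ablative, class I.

Attach case ablative -kh (after vowel 'o') → khukhokh.
definiteness = indefinite: zero marking, form stays khukhokh.
noun class = class I: zero marking, form stays khukhokh.
Vowel harmony: no change.
Epenthesis: no change.

khukhokh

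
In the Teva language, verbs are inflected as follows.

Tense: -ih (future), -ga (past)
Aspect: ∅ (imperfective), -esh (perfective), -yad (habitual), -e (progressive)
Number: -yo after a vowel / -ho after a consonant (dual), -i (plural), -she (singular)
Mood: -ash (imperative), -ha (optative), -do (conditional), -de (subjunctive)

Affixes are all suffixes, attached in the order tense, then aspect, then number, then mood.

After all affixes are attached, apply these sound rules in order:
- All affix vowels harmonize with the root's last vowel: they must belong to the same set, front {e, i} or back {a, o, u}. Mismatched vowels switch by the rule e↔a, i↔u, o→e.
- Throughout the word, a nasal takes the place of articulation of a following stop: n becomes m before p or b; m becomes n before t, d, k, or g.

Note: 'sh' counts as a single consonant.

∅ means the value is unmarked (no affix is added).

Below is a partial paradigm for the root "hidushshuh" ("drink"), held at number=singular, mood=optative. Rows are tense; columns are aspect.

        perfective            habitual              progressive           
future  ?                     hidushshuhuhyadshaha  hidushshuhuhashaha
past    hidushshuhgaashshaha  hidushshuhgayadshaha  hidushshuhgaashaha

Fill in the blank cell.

Attach tense future -ih → hidushshuhih.
Attach aspect perfective -esh → hidushshuhihesh.
Attach number singular -she → hidushshuhiheshshe.
Attach mood optative -ha → hidushshuhiheshsheha.
Apply vowel harmony: hidushshuhiheshsheha → hidushshuhuhashshaha.
Nasal assimilation: no change.

hidushshuhuhashshaha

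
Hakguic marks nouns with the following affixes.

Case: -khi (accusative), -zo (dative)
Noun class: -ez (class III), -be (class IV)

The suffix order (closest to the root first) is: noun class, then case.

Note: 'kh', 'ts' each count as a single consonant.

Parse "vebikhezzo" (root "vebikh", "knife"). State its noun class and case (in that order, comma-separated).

Segment: vebikh-ez-zo.
noun class: -ez → class III.
case: -zo → dative.

class III, dative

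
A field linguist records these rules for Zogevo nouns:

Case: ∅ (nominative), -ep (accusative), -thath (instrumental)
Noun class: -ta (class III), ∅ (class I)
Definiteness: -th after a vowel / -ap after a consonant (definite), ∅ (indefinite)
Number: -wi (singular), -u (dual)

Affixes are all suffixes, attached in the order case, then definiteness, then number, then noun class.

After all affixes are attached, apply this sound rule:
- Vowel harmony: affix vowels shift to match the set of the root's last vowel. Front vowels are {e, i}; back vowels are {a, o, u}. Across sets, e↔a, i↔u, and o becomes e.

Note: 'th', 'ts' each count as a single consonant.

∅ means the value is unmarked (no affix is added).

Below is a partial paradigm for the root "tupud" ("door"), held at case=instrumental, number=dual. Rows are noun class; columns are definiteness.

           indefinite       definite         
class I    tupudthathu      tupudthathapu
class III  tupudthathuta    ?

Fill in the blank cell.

tupudthathaputa

Attach case instrumental -thath → tupudthath.
Attach definiteness definite -ap (after consonant 'th') → tupudthathap.
Attach number dual -u → tupudthathapu.
Attach noun class class III -ta → tupudthathaputa.
Vowel harmony: no change.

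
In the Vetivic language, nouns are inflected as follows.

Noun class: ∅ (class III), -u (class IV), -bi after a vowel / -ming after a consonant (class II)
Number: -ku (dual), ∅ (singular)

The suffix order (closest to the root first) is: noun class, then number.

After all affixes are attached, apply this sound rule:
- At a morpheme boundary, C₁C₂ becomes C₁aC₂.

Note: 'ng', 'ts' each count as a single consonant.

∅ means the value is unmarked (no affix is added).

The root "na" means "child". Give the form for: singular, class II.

nabi

Attach noun class class II -bi (after vowel 'a') → nabi.
number = singular: zero marking, form stays nabi.
Epenthesis: no change.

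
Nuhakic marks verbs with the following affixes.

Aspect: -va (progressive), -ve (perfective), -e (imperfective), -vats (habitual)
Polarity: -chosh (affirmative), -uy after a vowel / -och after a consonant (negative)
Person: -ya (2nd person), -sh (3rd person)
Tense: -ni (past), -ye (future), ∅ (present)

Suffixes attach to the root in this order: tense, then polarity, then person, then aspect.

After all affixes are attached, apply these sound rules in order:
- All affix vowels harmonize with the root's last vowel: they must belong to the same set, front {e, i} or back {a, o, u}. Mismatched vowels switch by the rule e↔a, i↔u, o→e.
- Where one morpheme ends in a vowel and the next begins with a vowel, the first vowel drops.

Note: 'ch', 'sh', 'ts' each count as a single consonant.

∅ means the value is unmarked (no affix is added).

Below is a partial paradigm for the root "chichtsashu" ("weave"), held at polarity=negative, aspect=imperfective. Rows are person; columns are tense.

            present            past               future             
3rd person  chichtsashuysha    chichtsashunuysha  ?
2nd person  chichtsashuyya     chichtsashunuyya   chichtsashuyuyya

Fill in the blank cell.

Attach tense future -ye → chichtsashuye.
Attach polarity negative -uy (after vowel 'e') → chichtsashuyeuy.
Attach person 3rd person -sh → chichtsashuyeuysh.
Attach aspect imperfective -e → chichtsashuyeuyshe.
Apply vowel harmony: chichtsashuyeuyshe → chichtsashuyauysha.
Apply vowel deletion: chichtsashuyauysha → chichtsashuyuysha.

chichtsashuyuysha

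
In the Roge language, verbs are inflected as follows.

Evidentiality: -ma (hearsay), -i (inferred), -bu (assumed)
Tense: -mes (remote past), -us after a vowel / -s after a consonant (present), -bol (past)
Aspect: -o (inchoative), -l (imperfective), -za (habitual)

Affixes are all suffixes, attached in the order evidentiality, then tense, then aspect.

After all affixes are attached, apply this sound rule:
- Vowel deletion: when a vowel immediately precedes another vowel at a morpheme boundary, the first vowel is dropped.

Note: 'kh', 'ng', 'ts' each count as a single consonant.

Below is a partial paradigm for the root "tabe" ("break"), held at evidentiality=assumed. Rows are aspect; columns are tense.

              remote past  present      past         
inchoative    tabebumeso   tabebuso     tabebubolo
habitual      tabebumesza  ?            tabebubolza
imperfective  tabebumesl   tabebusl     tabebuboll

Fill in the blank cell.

tabebusza

Attach evidentiality assumed -bu → tabebu.
Attach tense present -us (after vowel 'u') → tabebuus.
Attach aspect habitual -za → tabebuusza.
Apply vowel deletion: tabebuusza → tabebusza.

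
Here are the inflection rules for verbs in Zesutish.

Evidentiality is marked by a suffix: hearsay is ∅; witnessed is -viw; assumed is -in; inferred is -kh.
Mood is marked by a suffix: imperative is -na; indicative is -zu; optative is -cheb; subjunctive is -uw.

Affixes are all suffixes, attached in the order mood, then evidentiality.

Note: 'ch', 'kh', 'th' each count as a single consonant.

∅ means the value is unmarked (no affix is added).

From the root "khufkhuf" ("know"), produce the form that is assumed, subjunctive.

Attach mood subjunctive -uw → khufkhufuw.
Attach evidentiality assumed -in → khufkhufuwin.

khufkhufuwin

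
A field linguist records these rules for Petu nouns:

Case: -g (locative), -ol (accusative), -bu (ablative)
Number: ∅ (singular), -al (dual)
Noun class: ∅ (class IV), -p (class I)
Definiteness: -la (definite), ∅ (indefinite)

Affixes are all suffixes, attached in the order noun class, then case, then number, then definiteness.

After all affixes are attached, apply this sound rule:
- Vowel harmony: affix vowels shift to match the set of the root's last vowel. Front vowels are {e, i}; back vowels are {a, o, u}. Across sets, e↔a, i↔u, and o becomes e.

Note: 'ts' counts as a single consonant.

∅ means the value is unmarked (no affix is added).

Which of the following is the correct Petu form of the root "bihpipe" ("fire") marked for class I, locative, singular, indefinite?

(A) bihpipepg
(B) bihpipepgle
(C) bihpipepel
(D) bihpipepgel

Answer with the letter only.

Attach noun class class I -p → bihpipep.
Attach case locative -g → bihpipepg.
number = singular: zero marking, form stays bihpipepg.
definiteness = indefinite: zero marking, form stays bihpipepg.
Vowel harmony: no change.
So the correct form is bihpipepg, option (A).
(D) bihpipepgel is wrong: it uses dual instead of singular for number.
(B) bihpipepgle is wrong: it uses definite instead of indefinite for definiteness.
(C) bihpipepel is wrong: it uses accusative instead of locative for case.

A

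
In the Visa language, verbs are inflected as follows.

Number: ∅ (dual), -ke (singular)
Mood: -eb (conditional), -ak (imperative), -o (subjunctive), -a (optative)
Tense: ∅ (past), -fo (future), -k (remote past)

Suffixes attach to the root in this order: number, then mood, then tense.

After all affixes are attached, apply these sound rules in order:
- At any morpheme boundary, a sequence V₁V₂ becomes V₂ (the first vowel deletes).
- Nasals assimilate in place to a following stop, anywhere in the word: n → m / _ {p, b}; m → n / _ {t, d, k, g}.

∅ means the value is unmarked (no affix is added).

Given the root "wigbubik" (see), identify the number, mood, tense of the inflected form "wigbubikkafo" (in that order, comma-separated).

Segment: wigbubik-ke-a-fo.
number: -ke → singular.
mood: -a → optative.
tense: -fo → future.

singular, optative, future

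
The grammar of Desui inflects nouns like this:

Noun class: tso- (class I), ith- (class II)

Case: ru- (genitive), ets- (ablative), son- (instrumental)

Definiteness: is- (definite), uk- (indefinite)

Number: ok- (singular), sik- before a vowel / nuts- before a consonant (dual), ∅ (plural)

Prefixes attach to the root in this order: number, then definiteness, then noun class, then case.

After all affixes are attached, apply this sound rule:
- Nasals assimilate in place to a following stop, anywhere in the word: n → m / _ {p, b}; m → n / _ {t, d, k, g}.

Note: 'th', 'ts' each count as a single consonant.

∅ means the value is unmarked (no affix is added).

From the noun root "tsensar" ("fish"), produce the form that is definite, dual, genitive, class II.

Attach number dual nuts- (before consonant 'ts') → nutstsensar.
Attach definiteness definite is- → isnutstsensar.
Attach noun class class II ith- → ithisnutstsensar.
Attach case genitive ru- → ruithisnutstsensar.
Nasal assimilation: no change.

ruithisnutstsensar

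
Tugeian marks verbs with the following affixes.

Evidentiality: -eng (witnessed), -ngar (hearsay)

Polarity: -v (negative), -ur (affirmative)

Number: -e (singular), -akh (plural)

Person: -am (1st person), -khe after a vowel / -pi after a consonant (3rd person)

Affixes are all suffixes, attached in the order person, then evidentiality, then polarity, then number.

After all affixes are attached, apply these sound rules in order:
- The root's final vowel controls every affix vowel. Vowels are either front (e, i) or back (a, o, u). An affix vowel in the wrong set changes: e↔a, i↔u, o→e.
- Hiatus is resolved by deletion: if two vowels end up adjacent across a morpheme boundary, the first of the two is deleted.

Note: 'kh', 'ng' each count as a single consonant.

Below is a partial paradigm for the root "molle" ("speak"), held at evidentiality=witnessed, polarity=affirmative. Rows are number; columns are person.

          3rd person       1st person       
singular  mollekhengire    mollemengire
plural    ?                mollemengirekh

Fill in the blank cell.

Attach person 3rd person -khe (after vowel 'e') → mollekhe.
Attach evidentiality witnessed -eng → mollekheeng.
Attach polarity affirmative -ur → mollekheengur.
Attach number plural -akh → mollekheengurakh.
Apply vowel harmony: mollekheengurakh → mollekheengirekh.
Apply vowel deletion: mollekheengirekh → mollekhengirekh.

mollekhengirekh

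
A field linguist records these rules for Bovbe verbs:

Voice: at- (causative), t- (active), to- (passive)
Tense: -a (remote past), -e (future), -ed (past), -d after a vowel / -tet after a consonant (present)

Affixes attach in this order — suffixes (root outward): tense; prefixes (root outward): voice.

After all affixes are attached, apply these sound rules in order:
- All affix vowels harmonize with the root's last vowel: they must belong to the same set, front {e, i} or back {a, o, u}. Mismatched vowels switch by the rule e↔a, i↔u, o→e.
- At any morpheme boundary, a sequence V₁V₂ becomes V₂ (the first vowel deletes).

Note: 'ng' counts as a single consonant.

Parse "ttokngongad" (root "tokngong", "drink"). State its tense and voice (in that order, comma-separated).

past, active

Segment: t-tokngong-ed.
tense: -ed → past.
voice: t- → active.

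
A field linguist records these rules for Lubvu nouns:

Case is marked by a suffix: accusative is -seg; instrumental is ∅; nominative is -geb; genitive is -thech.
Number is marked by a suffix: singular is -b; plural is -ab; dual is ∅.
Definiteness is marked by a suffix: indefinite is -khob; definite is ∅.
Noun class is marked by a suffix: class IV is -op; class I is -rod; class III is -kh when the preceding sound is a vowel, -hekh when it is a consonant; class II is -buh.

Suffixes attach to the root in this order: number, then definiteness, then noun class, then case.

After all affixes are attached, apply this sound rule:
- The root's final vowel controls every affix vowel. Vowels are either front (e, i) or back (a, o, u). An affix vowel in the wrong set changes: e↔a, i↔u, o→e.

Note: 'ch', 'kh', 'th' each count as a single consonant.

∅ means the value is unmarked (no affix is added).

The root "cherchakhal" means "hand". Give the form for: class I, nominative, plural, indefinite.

Attach number plural -ab → cherchakhalab.
Attach definiteness indefinite -khob → cherchakhalabkhob.
Attach noun class class I -rod → cherchakhalabkhobrod.
Attach case nominative -geb → cherchakhalabkhobrodgeb.
Apply vowel harmony: cherchakhalabkhobrodgeb → cherchakhalabkhobrodgab.

cherchakhalabkhobrodgab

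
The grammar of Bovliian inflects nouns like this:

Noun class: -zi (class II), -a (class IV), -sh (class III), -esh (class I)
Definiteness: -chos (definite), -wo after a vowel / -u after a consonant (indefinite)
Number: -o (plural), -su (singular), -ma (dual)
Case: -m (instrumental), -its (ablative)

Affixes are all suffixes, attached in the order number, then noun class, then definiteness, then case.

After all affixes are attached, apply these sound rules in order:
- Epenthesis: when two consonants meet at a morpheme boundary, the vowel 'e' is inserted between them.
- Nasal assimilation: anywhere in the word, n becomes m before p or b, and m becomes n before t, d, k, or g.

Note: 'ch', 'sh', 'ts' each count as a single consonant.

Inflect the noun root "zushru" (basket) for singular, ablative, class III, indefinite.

Attach number singular -su → zushrusu.
Attach noun class class III -sh → zushrusush.
Attach definiteness indefinite -u (after consonant 'sh') → zushrusushu.
Attach case ablative -its → zushrusushuits.
Epenthesis: no change.
Nasal assimilation: no change.

zushrusushuits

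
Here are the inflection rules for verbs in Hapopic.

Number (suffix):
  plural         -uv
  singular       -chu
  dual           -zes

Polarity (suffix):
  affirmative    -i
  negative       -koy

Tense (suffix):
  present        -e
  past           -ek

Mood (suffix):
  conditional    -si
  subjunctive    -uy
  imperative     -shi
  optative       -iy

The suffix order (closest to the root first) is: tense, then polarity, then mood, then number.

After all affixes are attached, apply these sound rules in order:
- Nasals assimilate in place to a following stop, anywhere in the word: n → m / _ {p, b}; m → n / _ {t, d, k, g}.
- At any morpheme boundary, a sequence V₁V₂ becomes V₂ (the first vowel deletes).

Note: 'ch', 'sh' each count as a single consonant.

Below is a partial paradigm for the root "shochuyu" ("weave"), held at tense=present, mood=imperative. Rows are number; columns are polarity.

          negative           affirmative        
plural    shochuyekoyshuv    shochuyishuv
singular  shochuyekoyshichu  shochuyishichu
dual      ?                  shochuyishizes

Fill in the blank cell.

Attach tense present -e → shochuyue.
Attach polarity negative -koy → shochuyuekoy.
Attach mood imperative -shi → shochuyuekoyshi.
Attach number dual -zes → shochuyuekoyshizes.
Nasal assimilation: no change.
Apply vowel deletion: shochuyuekoyshizes → shochuyekoyshizes.

shochuyekoyshizes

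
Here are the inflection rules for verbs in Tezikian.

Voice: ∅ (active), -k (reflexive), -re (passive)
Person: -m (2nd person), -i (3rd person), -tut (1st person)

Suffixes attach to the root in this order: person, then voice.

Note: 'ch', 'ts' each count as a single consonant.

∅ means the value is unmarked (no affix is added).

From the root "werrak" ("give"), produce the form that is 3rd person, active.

werraki

Attach person 3rd person -i → werraki.
voice = active: zero marking, form stays werraki.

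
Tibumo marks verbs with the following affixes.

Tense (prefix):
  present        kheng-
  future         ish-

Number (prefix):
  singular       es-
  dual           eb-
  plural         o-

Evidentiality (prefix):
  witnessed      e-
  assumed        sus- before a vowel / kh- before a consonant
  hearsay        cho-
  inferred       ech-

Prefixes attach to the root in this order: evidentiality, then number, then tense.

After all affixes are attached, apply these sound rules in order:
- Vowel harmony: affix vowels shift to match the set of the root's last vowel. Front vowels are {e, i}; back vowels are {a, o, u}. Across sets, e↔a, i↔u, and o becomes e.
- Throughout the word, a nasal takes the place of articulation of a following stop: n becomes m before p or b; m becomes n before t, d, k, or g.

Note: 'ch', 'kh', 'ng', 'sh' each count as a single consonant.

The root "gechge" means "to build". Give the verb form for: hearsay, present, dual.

khengebchegechge

Attach evidentiality hearsay cho- → chogechge.
Attach number dual eb- → ebchogechge.
Attach tense present kheng- → khengebchogechge.
Apply vowel harmony: khengebchogechge → khengebchegechge.
Nasal assimilation: no change.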